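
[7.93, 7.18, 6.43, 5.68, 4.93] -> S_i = 7.93 + -0.75*i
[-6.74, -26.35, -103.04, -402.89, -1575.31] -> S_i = -6.74*3.91^i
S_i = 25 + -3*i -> [25, 22, 19, 16, 13]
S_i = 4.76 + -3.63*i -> [4.76, 1.13, -2.5, -6.13, -9.76]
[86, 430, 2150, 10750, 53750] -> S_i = 86*5^i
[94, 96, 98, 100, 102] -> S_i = 94 + 2*i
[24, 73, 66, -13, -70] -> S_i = Random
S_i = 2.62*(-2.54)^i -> [2.62, -6.65, 16.9, -42.93, 109.05]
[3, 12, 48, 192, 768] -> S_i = 3*4^i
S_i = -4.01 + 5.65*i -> [-4.01, 1.64, 7.29, 12.94, 18.59]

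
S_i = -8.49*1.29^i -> [-8.49, -10.95, -14.13, -18.23, -23.51]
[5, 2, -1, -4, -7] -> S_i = 5 + -3*i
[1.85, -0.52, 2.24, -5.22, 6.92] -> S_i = Random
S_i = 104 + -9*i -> [104, 95, 86, 77, 68]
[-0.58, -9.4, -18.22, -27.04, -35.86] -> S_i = -0.58 + -8.82*i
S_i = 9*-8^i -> [9, -72, 576, -4608, 36864]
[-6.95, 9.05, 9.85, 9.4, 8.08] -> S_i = Random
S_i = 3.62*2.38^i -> [3.62, 8.62, 20.51, 48.8, 116.15]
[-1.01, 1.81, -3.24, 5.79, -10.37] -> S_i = -1.01*(-1.79)^i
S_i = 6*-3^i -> [6, -18, 54, -162, 486]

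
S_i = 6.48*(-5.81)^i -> [6.48, -37.65, 218.74, -1270.88, 7383.79]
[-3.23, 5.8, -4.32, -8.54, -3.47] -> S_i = Random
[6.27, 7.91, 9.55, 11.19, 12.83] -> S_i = 6.27 + 1.64*i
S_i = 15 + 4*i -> [15, 19, 23, 27, 31]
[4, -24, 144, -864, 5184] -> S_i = 4*-6^i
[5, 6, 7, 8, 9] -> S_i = 5 + 1*i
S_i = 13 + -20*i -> [13, -7, -27, -47, -67]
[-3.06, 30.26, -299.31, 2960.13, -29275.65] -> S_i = -3.06*(-9.89)^i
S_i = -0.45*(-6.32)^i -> [-0.45, 2.84, -17.97, 113.6, -717.93]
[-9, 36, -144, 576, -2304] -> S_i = -9*-4^i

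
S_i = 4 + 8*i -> [4, 12, 20, 28, 36]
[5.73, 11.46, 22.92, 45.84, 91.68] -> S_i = 5.73*2.00^i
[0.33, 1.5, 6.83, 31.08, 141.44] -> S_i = 0.33*4.55^i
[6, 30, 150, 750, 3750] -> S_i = 6*5^i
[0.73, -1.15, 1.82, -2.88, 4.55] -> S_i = 0.73*(-1.58)^i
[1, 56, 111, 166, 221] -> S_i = 1 + 55*i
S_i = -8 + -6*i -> [-8, -14, -20, -26, -32]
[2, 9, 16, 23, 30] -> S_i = 2 + 7*i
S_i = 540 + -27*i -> [540, 513, 486, 459, 432]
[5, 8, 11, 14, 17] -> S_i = 5 + 3*i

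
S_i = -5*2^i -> [-5, -10, -20, -40, -80]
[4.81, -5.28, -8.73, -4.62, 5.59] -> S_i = Random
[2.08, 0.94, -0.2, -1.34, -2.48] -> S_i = 2.08 + -1.14*i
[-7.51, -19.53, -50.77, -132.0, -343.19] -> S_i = -7.51*2.60^i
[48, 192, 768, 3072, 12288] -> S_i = 48*4^i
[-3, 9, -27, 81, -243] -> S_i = -3*-3^i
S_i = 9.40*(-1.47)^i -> [9.4, -13.82, 20.31, -29.86, 43.89]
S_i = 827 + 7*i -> [827, 834, 841, 848, 855]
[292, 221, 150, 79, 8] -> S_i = 292 + -71*i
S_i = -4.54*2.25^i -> [-4.54, -10.22, -22.98, -51.71, -116.36]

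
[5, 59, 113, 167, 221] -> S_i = 5 + 54*i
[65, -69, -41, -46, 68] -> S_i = Random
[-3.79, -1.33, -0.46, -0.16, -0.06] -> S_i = -3.79*0.35^i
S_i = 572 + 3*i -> [572, 575, 578, 581, 584]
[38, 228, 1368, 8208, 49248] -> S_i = 38*6^i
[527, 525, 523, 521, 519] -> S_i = 527 + -2*i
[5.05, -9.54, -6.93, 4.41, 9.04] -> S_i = Random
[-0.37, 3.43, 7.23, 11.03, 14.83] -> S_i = -0.37 + 3.80*i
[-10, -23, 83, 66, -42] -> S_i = Random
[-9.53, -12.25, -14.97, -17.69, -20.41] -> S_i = -9.53 + -2.72*i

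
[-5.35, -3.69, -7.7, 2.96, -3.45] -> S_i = Random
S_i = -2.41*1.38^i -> [-2.41, -3.33, -4.59, -6.33, -8.74]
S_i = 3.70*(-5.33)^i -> [3.7, -19.72, 105.11, -560.25, 2986.14]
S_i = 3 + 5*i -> [3, 8, 13, 18, 23]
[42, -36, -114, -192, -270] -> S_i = 42 + -78*i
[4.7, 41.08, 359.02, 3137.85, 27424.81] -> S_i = 4.70*8.74^i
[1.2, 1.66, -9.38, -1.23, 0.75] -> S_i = Random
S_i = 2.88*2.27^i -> [2.88, 6.54, 14.84, 33.69, 76.47]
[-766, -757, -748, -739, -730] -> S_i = -766 + 9*i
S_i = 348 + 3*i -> [348, 351, 354, 357, 360]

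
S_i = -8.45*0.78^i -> [-8.45, -6.59, -5.14, -4.01, -3.13]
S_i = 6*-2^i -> [6, -12, 24, -48, 96]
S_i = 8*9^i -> [8, 72, 648, 5832, 52488]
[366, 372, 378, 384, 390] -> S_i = 366 + 6*i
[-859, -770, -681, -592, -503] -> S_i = -859 + 89*i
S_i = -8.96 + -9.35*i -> [-8.96, -18.31, -27.66, -37.01, -46.36]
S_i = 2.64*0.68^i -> [2.64, 1.8, 1.22, 0.83, 0.56]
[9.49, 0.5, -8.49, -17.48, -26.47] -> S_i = 9.49 + -8.99*i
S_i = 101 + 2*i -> [101, 103, 105, 107, 109]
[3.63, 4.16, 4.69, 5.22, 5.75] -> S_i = 3.63 + 0.53*i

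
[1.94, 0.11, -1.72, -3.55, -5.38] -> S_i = 1.94 + -1.83*i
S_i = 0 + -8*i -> [0, -8, -16, -24, -32]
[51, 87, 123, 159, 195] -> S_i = 51 + 36*i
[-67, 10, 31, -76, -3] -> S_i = Random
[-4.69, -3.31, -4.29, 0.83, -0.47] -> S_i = Random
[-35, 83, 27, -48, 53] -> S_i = Random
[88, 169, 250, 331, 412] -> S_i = 88 + 81*i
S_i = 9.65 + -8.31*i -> [9.65, 1.34, -6.97, -15.28, -23.59]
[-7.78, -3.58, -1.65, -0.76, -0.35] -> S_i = -7.78*0.46^i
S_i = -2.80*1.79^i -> [-2.8, -5.01, -8.97, -16.06, -28.75]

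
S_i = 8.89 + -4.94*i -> [8.89, 3.95, -0.99, -5.93, -10.87]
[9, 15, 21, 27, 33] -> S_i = 9 + 6*i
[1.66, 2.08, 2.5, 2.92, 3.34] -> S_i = 1.66 + 0.42*i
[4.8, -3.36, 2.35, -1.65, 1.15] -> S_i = 4.80*(-0.70)^i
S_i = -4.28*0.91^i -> [-4.28, -3.89, -3.54, -3.23, -2.94]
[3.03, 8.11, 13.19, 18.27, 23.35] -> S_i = 3.03 + 5.08*i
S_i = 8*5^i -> [8, 40, 200, 1000, 5000]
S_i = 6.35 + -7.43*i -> [6.35, -1.08, -8.51, -15.94, -23.37]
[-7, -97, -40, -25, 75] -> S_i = Random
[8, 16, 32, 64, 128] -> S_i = 8*2^i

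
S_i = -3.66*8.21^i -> [-3.66, -30.05, -246.7, -2025.4, -16628.52]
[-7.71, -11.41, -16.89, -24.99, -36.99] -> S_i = -7.71*1.48^i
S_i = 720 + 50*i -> [720, 770, 820, 870, 920]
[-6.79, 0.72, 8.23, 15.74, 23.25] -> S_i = -6.79 + 7.51*i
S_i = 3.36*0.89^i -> [3.36, 2.99, 2.66, 2.37, 2.11]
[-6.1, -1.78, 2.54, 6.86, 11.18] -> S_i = -6.10 + 4.32*i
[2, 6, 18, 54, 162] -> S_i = 2*3^i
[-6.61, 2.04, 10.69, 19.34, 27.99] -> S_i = -6.61 + 8.65*i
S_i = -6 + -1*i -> [-6, -7, -8, -9, -10]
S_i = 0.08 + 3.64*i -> [0.08, 3.72, 7.36, 11.0, 14.64]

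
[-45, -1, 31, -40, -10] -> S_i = Random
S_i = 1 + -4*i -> [1, -3, -7, -11, -15]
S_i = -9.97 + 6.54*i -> [-9.97, -3.43, 3.11, 9.65, 16.19]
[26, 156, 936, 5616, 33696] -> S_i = 26*6^i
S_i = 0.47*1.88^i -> [0.47, 0.88, 1.66, 3.12, 5.87]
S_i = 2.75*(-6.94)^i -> [2.75, -19.08, 132.45, -919.2, 6379.26]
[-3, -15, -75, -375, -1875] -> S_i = -3*5^i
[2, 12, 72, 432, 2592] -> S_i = 2*6^i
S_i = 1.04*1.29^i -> [1.04, 1.34, 1.73, 2.23, 2.88]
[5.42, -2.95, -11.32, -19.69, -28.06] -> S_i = 5.42 + -8.37*i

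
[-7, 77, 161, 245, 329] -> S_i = -7 + 84*i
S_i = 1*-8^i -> [1, -8, 64, -512, 4096]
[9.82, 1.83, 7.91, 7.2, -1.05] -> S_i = Random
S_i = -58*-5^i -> [-58, 290, -1450, 7250, -36250]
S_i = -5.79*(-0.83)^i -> [-5.79, 4.81, -3.99, 3.31, -2.75]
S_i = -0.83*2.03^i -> [-0.83, -1.68, -3.42, -6.94, -14.09]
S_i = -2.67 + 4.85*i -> [-2.67, 2.18, 7.03, 11.88, 16.73]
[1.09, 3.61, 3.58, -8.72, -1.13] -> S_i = Random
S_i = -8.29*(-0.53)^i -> [-8.29, 4.39, -2.33, 1.23, -0.65]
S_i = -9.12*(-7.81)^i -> [-9.12, 71.23, -556.28, 4344.58, -33931.18]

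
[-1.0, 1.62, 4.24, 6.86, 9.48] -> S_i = -1.00 + 2.62*i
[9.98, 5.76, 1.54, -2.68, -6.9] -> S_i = 9.98 + -4.22*i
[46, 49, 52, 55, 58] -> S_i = 46 + 3*i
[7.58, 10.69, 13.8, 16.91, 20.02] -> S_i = 7.58 + 3.11*i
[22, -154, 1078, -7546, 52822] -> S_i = 22*-7^i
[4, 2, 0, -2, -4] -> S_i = 4 + -2*i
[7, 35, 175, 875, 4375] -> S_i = 7*5^i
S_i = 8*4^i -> [8, 32, 128, 512, 2048]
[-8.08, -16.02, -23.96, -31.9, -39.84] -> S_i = -8.08 + -7.94*i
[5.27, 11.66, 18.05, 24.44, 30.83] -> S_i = 5.27 + 6.39*i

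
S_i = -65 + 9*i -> [-65, -56, -47, -38, -29]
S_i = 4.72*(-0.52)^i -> [4.72, -2.45, 1.28, -0.66, 0.35]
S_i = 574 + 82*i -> [574, 656, 738, 820, 902]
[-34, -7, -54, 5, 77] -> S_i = Random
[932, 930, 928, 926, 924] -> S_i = 932 + -2*i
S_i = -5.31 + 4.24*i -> [-5.31, -1.07, 3.17, 7.41, 11.65]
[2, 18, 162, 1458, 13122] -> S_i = 2*9^i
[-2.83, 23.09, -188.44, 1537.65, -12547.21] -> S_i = -2.83*(-8.16)^i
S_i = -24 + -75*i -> [-24, -99, -174, -249, -324]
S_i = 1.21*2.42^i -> [1.21, 2.93, 7.09, 17.15, 41.5]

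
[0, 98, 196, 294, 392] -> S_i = 0 + 98*i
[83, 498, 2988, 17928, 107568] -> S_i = 83*6^i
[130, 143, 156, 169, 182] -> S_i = 130 + 13*i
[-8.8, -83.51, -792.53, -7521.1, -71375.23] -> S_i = -8.80*9.49^i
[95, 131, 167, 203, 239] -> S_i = 95 + 36*i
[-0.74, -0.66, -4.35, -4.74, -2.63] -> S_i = Random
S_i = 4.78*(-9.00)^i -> [4.78, -43.02, 387.18, -3484.62, 31361.58]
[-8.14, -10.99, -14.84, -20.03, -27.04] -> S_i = -8.14*1.35^i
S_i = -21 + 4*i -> [-21, -17, -13, -9, -5]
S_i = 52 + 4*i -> [52, 56, 60, 64, 68]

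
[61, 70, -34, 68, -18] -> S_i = Random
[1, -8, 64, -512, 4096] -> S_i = 1*-8^i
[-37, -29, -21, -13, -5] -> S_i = -37 + 8*i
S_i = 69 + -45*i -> [69, 24, -21, -66, -111]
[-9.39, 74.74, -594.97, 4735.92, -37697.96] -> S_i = -9.39*(-7.96)^i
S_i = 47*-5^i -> [47, -235, 1175, -5875, 29375]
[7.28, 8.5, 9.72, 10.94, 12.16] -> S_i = 7.28 + 1.22*i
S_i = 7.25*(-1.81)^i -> [7.25, -13.12, 23.75, -42.99, 77.81]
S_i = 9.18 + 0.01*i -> [9.18, 9.19, 9.2, 9.21, 9.22]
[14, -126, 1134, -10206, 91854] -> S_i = 14*-9^i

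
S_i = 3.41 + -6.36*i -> [3.41, -2.95, -9.31, -15.67, -22.03]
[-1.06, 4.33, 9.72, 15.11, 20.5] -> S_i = -1.06 + 5.39*i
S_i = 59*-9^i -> [59, -531, 4779, -43011, 387099]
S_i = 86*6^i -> [86, 516, 3096, 18576, 111456]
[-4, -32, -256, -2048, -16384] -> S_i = -4*8^i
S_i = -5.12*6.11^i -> [-5.12, -31.28, -191.14, -1167.87, -7135.67]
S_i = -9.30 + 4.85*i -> [-9.3, -4.45, 0.4, 5.25, 10.1]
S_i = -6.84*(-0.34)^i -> [-6.84, 2.33, -0.79, 0.27, -0.09]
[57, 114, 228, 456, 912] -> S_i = 57*2^i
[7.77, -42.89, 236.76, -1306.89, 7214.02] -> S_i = 7.77*(-5.52)^i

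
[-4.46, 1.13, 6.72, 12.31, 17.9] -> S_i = -4.46 + 5.59*i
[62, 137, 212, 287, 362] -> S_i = 62 + 75*i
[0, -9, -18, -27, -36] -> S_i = 0 + -9*i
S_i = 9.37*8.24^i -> [9.37, 77.21, 636.2, 5242.29, 43196.49]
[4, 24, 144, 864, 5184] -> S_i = 4*6^i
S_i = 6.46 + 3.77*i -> [6.46, 10.23, 14.0, 17.77, 21.54]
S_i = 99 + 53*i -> [99, 152, 205, 258, 311]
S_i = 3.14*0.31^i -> [3.14, 0.97, 0.3, 0.09, 0.03]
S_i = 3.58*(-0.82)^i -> [3.58, -2.94, 2.41, -1.97, 1.62]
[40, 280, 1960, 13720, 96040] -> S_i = 40*7^i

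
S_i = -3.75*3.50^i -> [-3.75, -13.12, -45.94, -160.78, -562.73]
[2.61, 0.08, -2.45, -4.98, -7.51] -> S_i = 2.61 + -2.53*i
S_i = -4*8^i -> [-4, -32, -256, -2048, -16384]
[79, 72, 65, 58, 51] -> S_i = 79 + -7*i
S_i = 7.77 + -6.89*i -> [7.77, 0.88, -6.01, -12.9, -19.79]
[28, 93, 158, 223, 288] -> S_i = 28 + 65*i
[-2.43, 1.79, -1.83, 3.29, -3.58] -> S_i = Random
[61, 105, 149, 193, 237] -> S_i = 61 + 44*i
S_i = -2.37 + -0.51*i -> [-2.37, -2.88, -3.39, -3.9, -4.41]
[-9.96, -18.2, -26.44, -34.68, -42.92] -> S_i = -9.96 + -8.24*i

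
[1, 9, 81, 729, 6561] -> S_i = 1*9^i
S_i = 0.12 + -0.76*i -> [0.12, -0.64, -1.4, -2.16, -2.92]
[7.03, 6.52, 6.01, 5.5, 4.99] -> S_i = 7.03 + -0.51*i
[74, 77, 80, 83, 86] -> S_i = 74 + 3*i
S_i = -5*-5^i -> [-5, 25, -125, 625, -3125]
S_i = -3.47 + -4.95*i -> [-3.47, -8.42, -13.37, -18.32, -23.27]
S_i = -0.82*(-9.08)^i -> [-0.82, 7.45, -67.61, 613.86, -5573.88]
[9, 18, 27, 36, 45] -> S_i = 9 + 9*i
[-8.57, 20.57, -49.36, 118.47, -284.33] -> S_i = -8.57*(-2.40)^i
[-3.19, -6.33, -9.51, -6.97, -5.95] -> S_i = Random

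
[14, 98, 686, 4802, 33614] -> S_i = 14*7^i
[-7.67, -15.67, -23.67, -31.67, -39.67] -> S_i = -7.67 + -8.00*i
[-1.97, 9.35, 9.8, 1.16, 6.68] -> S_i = Random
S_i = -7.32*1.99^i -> [-7.32, -14.57, -28.99, -57.69, -114.8]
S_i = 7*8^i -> [7, 56, 448, 3584, 28672]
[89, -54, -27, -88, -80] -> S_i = Random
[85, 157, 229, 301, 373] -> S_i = 85 + 72*i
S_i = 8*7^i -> [8, 56, 392, 2744, 19208]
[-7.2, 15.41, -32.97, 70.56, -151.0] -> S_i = -7.20*(-2.14)^i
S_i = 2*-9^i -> [2, -18, 162, -1458, 13122]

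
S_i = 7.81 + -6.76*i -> [7.81, 1.05, -5.71, -12.47, -19.23]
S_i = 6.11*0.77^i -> [6.11, 4.7, 3.62, 2.79, 2.15]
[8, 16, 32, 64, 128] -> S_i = 8*2^i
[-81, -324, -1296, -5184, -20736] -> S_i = -81*4^i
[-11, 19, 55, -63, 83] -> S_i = Random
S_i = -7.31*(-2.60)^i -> [-7.31, 19.01, -49.42, 128.48, -334.05]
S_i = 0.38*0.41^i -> [0.38, 0.16, 0.06, 0.03, 0.01]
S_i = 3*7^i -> [3, 21, 147, 1029, 7203]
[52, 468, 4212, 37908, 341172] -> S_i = 52*9^i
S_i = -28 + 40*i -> [-28, 12, 52, 92, 132]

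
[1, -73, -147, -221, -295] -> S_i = 1 + -74*i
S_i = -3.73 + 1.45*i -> [-3.73, -2.28, -0.83, 0.62, 2.07]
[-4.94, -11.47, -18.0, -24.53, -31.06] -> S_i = -4.94 + -6.53*i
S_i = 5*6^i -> [5, 30, 180, 1080, 6480]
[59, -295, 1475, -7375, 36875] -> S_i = 59*-5^i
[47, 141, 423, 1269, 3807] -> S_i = 47*3^i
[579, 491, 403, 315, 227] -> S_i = 579 + -88*i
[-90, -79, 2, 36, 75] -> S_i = Random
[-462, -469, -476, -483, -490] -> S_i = -462 + -7*i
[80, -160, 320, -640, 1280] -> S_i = 80*-2^i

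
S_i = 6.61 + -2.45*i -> [6.61, 4.16, 1.71, -0.74, -3.19]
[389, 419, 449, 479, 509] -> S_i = 389 + 30*i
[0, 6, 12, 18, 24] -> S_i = 0 + 6*i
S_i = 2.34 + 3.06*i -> [2.34, 5.4, 8.46, 11.52, 14.58]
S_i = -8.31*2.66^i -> [-8.31, -22.1, -58.8, -156.4, -416.03]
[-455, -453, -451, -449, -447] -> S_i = -455 + 2*i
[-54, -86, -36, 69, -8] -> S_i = Random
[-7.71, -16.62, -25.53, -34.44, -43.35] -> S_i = -7.71 + -8.91*i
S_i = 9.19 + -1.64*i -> [9.19, 7.55, 5.91, 4.27, 2.63]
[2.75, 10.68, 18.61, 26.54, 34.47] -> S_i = 2.75 + 7.93*i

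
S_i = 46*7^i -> [46, 322, 2254, 15778, 110446]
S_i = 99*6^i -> [99, 594, 3564, 21384, 128304]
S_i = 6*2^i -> [6, 12, 24, 48, 96]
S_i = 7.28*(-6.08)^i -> [7.28, -44.26, 269.12, -1636.22, 9948.23]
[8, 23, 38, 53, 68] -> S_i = 8 + 15*i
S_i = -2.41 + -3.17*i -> [-2.41, -5.58, -8.75, -11.92, -15.09]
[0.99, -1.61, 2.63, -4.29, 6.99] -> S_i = 0.99*(-1.63)^i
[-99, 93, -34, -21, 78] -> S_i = Random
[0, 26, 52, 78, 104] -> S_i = 0 + 26*i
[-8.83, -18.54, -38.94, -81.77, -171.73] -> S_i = -8.83*2.10^i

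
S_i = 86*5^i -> [86, 430, 2150, 10750, 53750]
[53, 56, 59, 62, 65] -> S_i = 53 + 3*i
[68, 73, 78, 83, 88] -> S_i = 68 + 5*i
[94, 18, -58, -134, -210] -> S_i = 94 + -76*i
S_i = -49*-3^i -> [-49, 147, -441, 1323, -3969]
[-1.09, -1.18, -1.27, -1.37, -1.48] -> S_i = -1.09*1.08^i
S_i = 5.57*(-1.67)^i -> [5.57, -9.3, 15.53, -25.94, 43.32]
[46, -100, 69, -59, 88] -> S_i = Random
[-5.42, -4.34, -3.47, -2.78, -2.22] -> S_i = -5.42*0.80^i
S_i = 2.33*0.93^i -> [2.33, 2.17, 2.02, 1.87, 1.74]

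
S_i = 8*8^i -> [8, 64, 512, 4096, 32768]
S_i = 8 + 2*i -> [8, 10, 12, 14, 16]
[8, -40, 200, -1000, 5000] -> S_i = 8*-5^i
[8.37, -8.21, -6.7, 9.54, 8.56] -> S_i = Random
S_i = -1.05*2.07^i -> [-1.05, -2.17, -4.5, -9.31, -19.28]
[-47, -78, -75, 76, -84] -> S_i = Random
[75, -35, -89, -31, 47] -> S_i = Random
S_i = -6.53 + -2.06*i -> [-6.53, -8.59, -10.65, -12.71, -14.77]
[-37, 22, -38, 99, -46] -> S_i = Random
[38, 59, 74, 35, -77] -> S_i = Random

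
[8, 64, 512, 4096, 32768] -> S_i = 8*8^i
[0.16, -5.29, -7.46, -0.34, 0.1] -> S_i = Random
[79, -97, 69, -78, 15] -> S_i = Random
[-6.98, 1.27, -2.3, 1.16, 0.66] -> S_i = Random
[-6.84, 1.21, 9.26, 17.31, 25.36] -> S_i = -6.84 + 8.05*i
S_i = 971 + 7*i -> [971, 978, 985, 992, 999]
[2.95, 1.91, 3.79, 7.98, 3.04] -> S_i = Random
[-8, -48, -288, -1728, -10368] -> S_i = -8*6^i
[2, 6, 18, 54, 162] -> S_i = 2*3^i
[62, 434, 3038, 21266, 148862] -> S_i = 62*7^i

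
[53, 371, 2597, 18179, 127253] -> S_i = 53*7^i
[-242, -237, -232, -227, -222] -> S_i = -242 + 5*i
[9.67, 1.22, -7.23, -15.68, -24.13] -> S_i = 9.67 + -8.45*i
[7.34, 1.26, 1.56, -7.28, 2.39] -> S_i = Random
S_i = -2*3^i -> [-2, -6, -18, -54, -162]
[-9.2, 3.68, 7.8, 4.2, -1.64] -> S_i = Random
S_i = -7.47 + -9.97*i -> [-7.47, -17.44, -27.41, -37.38, -47.35]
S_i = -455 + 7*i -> [-455, -448, -441, -434, -427]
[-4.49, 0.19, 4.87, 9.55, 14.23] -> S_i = -4.49 + 4.68*i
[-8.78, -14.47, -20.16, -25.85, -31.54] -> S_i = -8.78 + -5.69*i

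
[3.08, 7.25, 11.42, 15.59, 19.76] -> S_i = 3.08 + 4.17*i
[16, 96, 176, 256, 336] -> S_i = 16 + 80*i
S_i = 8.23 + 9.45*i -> [8.23, 17.68, 27.13, 36.58, 46.03]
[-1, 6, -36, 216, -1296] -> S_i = -1*-6^i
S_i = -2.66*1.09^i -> [-2.66, -2.9, -3.16, -3.44, -3.75]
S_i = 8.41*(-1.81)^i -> [8.41, -15.22, 27.55, -49.87, 90.26]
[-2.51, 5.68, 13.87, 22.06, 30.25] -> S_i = -2.51 + 8.19*i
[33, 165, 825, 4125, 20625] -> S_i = 33*5^i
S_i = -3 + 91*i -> [-3, 88, 179, 270, 361]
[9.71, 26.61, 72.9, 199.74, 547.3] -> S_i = 9.71*2.74^i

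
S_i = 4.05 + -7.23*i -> [4.05, -3.18, -10.41, -17.64, -24.87]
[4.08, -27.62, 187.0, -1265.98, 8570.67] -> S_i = 4.08*(-6.77)^i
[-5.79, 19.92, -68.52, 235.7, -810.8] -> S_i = -5.79*(-3.44)^i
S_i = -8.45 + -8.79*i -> [-8.45, -17.24, -26.03, -34.82, -43.61]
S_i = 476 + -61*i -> [476, 415, 354, 293, 232]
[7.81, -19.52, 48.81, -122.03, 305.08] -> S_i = 7.81*(-2.50)^i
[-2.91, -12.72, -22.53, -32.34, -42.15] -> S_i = -2.91 + -9.81*i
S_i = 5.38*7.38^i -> [5.38, 39.7, 293.02, 2162.48, 15959.08]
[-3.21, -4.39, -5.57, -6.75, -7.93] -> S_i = -3.21 + -1.18*i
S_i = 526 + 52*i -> [526, 578, 630, 682, 734]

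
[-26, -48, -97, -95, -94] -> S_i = Random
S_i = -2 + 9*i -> [-2, 7, 16, 25, 34]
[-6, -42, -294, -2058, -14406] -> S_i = -6*7^i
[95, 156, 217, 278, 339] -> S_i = 95 + 61*i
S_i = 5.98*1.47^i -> [5.98, 8.79, 12.92, 19.0, 27.92]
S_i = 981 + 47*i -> [981, 1028, 1075, 1122, 1169]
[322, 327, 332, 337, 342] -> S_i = 322 + 5*i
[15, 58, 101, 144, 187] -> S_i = 15 + 43*i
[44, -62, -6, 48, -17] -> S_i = Random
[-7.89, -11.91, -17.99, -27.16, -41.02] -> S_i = -7.89*1.51^i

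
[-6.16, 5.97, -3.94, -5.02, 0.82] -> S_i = Random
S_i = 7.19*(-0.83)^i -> [7.19, -5.97, 4.95, -4.11, 3.41]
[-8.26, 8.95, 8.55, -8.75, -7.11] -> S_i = Random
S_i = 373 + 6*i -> [373, 379, 385, 391, 397]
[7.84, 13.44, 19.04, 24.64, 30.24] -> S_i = 7.84 + 5.60*i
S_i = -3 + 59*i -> [-3, 56, 115, 174, 233]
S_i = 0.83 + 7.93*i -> [0.83, 8.76, 16.69, 24.62, 32.55]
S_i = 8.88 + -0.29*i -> [8.88, 8.59, 8.3, 8.01, 7.72]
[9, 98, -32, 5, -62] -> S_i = Random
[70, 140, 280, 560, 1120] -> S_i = 70*2^i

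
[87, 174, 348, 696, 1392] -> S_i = 87*2^i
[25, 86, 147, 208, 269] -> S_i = 25 + 61*i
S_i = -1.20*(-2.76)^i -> [-1.2, 3.31, -9.14, 25.23, -69.63]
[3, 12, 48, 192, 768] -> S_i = 3*4^i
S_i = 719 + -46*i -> [719, 673, 627, 581, 535]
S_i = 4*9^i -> [4, 36, 324, 2916, 26244]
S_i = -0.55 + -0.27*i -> [-0.55, -0.82, -1.09, -1.36, -1.63]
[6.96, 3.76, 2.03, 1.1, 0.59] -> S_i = 6.96*0.54^i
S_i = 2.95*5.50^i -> [2.95, 16.23, 89.24, 490.81, 2699.43]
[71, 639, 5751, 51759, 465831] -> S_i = 71*9^i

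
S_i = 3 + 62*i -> [3, 65, 127, 189, 251]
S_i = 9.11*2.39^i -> [9.11, 21.77, 52.04, 124.37, 297.24]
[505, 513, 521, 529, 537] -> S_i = 505 + 8*i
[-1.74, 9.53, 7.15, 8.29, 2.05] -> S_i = Random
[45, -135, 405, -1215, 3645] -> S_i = 45*-3^i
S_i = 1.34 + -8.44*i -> [1.34, -7.1, -15.54, -23.98, -32.42]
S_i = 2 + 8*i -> [2, 10, 18, 26, 34]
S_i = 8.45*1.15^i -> [8.45, 9.72, 11.18, 12.85, 14.78]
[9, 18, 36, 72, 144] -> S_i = 9*2^i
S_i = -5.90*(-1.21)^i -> [-5.9, 7.14, -8.64, 10.45, -12.65]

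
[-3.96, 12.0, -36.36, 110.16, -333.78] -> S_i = -3.96*(-3.03)^i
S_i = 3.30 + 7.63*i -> [3.3, 10.93, 18.56, 26.19, 33.82]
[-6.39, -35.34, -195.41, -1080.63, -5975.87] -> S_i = -6.39*5.53^i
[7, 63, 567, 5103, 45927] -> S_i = 7*9^i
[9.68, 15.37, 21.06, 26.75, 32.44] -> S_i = 9.68 + 5.69*i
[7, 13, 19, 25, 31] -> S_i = 7 + 6*i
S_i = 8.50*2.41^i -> [8.5, 20.48, 49.37, 118.98, 286.74]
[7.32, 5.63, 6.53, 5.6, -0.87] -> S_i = Random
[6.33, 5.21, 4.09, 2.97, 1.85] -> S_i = 6.33 + -1.12*i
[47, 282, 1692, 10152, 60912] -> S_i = 47*6^i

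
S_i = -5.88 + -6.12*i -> [-5.88, -12.0, -18.12, -24.24, -30.36]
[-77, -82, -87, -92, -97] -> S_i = -77 + -5*i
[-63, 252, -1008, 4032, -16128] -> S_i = -63*-4^i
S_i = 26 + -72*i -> [26, -46, -118, -190, -262]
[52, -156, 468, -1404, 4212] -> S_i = 52*-3^i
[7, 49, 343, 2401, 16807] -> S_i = 7*7^i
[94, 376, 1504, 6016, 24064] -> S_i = 94*4^i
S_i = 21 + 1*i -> [21, 22, 23, 24, 25]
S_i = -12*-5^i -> [-12, 60, -300, 1500, -7500]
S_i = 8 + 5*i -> [8, 13, 18, 23, 28]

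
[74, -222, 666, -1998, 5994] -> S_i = 74*-3^i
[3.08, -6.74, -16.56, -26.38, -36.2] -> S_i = 3.08 + -9.82*i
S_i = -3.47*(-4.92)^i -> [-3.47, 17.07, -84.0, 413.26, -2033.25]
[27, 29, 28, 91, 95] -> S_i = Random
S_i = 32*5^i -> [32, 160, 800, 4000, 20000]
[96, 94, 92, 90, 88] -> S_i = 96 + -2*i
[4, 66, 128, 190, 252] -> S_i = 4 + 62*i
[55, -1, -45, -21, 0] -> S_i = Random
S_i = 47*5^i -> [47, 235, 1175, 5875, 29375]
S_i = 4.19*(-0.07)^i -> [4.19, -0.29, 0.02, -0.0, 0.0]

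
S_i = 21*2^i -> [21, 42, 84, 168, 336]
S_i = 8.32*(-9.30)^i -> [8.32, -77.38, 719.6, -6692.25, 62237.93]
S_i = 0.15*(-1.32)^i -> [0.15, -0.2, 0.26, -0.34, 0.46]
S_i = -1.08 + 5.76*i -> [-1.08, 4.68, 10.44, 16.2, 21.96]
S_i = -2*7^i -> [-2, -14, -98, -686, -4802]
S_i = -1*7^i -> [-1, -7, -49, -343, -2401]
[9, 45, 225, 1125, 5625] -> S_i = 9*5^i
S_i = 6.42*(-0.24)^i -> [6.42, -1.54, 0.37, -0.09, 0.02]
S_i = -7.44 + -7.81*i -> [-7.44, -15.25, -23.06, -30.87, -38.68]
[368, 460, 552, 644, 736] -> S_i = 368 + 92*i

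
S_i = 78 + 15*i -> [78, 93, 108, 123, 138]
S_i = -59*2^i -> [-59, -118, -236, -472, -944]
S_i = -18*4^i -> [-18, -72, -288, -1152, -4608]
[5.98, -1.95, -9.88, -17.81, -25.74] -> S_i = 5.98 + -7.93*i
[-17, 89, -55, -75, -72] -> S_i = Random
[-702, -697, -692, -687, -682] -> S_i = -702 + 5*i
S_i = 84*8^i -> [84, 672, 5376, 43008, 344064]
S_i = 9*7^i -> [9, 63, 441, 3087, 21609]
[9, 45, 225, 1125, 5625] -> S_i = 9*5^i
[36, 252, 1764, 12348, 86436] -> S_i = 36*7^i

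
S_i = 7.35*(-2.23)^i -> [7.35, -16.39, 36.55, -81.51, 181.76]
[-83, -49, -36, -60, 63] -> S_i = Random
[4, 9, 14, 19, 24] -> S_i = 4 + 5*i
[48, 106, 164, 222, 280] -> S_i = 48 + 58*i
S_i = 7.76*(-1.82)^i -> [7.76, -14.12, 25.7, -46.78, 85.14]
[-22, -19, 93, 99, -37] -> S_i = Random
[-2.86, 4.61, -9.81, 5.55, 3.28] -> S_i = Random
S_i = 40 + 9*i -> [40, 49, 58, 67, 76]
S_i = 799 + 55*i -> [799, 854, 909, 964, 1019]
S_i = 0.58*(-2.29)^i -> [0.58, -1.33, 3.04, -6.97, 15.95]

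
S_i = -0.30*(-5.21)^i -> [-0.3, 1.56, -8.14, 42.43, -221.04]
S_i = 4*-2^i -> [4, -8, 16, -32, 64]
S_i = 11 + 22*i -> [11, 33, 55, 77, 99]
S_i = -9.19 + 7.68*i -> [-9.19, -1.51, 6.17, 13.85, 21.53]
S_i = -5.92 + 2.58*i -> [-5.92, -3.34, -0.76, 1.82, 4.4]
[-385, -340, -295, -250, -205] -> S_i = -385 + 45*i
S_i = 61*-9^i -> [61, -549, 4941, -44469, 400221]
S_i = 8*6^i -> [8, 48, 288, 1728, 10368]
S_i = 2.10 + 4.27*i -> [2.1, 6.37, 10.64, 14.91, 19.18]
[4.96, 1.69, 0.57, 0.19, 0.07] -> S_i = 4.96*0.34^i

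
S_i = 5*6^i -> [5, 30, 180, 1080, 6480]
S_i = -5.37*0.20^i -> [-5.37, -1.07, -0.21, -0.04, -0.01]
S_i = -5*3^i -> [-5, -15, -45, -135, -405]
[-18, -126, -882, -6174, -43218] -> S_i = -18*7^i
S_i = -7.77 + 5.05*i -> [-7.77, -2.72, 2.33, 7.38, 12.43]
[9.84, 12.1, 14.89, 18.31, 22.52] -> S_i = 9.84*1.23^i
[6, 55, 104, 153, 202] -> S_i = 6 + 49*i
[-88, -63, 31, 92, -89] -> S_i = Random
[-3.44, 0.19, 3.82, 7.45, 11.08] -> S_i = -3.44 + 3.63*i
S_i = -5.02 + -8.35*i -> [-5.02, -13.37, -21.72, -30.07, -38.42]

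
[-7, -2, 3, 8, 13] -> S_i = -7 + 5*i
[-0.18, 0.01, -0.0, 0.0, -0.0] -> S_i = -0.18*(-0.06)^i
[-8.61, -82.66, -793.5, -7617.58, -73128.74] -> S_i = -8.61*9.60^i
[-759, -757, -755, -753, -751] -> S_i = -759 + 2*i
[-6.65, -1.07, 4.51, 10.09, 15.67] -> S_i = -6.65 + 5.58*i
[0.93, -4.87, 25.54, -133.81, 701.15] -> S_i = 0.93*(-5.24)^i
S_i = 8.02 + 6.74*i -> [8.02, 14.76, 21.5, 28.24, 34.98]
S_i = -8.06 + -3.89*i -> [-8.06, -11.95, -15.84, -19.73, -23.62]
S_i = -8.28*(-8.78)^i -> [-8.28, 72.7, -638.29, 5604.2, -49204.91]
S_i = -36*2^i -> [-36, -72, -144, -288, -576]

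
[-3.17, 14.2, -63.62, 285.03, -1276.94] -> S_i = -3.17*(-4.48)^i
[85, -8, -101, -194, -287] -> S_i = 85 + -93*i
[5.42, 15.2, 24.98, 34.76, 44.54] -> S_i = 5.42 + 9.78*i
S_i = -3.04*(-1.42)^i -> [-3.04, 4.32, -6.13, 8.7, -12.36]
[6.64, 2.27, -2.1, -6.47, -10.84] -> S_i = 6.64 + -4.37*i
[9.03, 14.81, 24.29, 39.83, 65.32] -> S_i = 9.03*1.64^i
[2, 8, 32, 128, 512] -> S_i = 2*4^i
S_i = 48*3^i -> [48, 144, 432, 1296, 3888]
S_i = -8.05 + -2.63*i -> [-8.05, -10.68, -13.31, -15.94, -18.57]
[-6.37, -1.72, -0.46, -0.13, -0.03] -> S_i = -6.37*0.27^i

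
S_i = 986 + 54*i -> [986, 1040, 1094, 1148, 1202]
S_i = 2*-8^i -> [2, -16, 128, -1024, 8192]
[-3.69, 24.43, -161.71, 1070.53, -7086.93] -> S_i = -3.69*(-6.62)^i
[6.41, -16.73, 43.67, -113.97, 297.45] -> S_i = 6.41*(-2.61)^i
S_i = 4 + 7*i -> [4, 11, 18, 25, 32]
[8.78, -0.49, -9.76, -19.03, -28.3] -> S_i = 8.78 + -9.27*i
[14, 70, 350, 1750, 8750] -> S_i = 14*5^i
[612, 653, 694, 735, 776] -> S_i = 612 + 41*i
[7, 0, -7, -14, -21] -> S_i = 7 + -7*i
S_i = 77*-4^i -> [77, -308, 1232, -4928, 19712]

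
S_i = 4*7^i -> [4, 28, 196, 1372, 9604]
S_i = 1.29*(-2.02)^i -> [1.29, -2.61, 5.26, -10.63, 21.48]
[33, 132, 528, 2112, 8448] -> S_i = 33*4^i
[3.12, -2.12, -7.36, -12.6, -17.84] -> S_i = 3.12 + -5.24*i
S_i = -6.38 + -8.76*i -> [-6.38, -15.14, -23.9, -32.66, -41.42]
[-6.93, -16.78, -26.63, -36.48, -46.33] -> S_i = -6.93 + -9.85*i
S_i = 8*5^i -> [8, 40, 200, 1000, 5000]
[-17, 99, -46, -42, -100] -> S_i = Random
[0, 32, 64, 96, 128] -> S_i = 0 + 32*i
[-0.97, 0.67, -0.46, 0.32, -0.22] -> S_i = -0.97*(-0.69)^i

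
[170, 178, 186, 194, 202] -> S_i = 170 + 8*i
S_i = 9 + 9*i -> [9, 18, 27, 36, 45]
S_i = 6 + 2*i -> [6, 8, 10, 12, 14]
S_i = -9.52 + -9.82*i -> [-9.52, -19.34, -29.16, -38.98, -48.8]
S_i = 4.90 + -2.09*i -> [4.9, 2.81, 0.72, -1.37, -3.46]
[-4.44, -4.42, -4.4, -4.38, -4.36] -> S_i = -4.44 + 0.02*i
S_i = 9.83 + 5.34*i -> [9.83, 15.17, 20.51, 25.85, 31.19]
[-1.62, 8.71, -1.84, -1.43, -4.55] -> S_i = Random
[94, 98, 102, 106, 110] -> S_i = 94 + 4*i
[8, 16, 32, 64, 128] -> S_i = 8*2^i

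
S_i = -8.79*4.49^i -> [-8.79, -39.47, -177.21, -795.66, -3572.52]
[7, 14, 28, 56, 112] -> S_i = 7*2^i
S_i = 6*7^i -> [6, 42, 294, 2058, 14406]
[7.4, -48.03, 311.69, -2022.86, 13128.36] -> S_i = 7.40*(-6.49)^i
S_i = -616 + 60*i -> [-616, -556, -496, -436, -376]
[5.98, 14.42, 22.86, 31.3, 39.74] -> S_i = 5.98 + 8.44*i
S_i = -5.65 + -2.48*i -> [-5.65, -8.13, -10.61, -13.09, -15.57]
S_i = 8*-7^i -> [8, -56, 392, -2744, 19208]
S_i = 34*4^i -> [34, 136, 544, 2176, 8704]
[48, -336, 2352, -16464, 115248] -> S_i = 48*-7^i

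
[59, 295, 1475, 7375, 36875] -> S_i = 59*5^i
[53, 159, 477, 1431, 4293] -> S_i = 53*3^i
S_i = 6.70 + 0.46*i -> [6.7, 7.16, 7.62, 8.08, 8.54]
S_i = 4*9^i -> [4, 36, 324, 2916, 26244]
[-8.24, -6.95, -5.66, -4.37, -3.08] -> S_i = -8.24 + 1.29*i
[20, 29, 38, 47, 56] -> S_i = 20 + 9*i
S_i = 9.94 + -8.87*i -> [9.94, 1.07, -7.8, -16.67, -25.54]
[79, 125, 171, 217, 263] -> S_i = 79 + 46*i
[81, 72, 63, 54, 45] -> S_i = 81 + -9*i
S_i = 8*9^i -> [8, 72, 648, 5832, 52488]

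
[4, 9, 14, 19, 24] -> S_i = 4 + 5*i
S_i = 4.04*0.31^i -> [4.04, 1.25, 0.39, 0.12, 0.04]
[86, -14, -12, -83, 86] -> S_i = Random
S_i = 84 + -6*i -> [84, 78, 72, 66, 60]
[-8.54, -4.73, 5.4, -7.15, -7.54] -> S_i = Random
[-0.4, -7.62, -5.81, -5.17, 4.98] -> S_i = Random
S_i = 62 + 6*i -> [62, 68, 74, 80, 86]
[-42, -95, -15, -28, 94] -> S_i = Random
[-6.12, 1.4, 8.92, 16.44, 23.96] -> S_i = -6.12 + 7.52*i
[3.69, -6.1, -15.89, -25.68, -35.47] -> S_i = 3.69 + -9.79*i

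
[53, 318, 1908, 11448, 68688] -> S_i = 53*6^i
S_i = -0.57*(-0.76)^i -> [-0.57, 0.43, -0.33, 0.25, -0.19]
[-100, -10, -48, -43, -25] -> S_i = Random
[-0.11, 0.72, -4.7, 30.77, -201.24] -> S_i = -0.11*(-6.54)^i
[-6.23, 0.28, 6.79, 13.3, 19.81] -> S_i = -6.23 + 6.51*i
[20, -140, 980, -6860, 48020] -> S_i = 20*-7^i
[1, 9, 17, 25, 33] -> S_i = 1 + 8*i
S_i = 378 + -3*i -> [378, 375, 372, 369, 366]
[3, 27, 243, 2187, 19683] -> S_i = 3*9^i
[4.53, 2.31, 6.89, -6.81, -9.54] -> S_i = Random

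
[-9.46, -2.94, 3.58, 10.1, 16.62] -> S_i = -9.46 + 6.52*i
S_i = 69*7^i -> [69, 483, 3381, 23667, 165669]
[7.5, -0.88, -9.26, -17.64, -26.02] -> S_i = 7.50 + -8.38*i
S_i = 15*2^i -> [15, 30, 60, 120, 240]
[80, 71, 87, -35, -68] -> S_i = Random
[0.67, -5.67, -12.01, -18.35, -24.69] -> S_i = 0.67 + -6.34*i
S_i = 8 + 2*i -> [8, 10, 12, 14, 16]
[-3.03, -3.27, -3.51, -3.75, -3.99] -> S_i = -3.03 + -0.24*i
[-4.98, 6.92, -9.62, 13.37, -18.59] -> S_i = -4.98*(-1.39)^i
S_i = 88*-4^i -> [88, -352, 1408, -5632, 22528]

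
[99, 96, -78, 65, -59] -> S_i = Random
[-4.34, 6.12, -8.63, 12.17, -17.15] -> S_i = -4.34*(-1.41)^i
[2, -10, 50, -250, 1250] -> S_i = 2*-5^i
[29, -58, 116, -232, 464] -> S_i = 29*-2^i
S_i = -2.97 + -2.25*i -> [-2.97, -5.22, -7.47, -9.72, -11.97]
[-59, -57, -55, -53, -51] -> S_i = -59 + 2*i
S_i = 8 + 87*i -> [8, 95, 182, 269, 356]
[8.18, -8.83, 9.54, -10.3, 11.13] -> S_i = 8.18*(-1.08)^i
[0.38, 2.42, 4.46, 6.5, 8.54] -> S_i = 0.38 + 2.04*i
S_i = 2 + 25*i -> [2, 27, 52, 77, 102]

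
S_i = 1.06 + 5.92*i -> [1.06, 6.98, 12.9, 18.82, 24.74]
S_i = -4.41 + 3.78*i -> [-4.41, -0.63, 3.15, 6.93, 10.71]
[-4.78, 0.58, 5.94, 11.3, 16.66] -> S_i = -4.78 + 5.36*i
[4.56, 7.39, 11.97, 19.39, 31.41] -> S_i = 4.56*1.62^i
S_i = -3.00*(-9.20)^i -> [-3.0, 27.6, -253.92, 2336.06, -21491.79]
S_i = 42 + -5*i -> [42, 37, 32, 27, 22]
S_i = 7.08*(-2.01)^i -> [7.08, -14.23, 28.6, -57.49, 115.56]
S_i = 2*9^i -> [2, 18, 162, 1458, 13122]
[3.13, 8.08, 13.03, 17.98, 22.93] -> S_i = 3.13 + 4.95*i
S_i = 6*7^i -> [6, 42, 294, 2058, 14406]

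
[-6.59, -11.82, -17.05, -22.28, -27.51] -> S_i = -6.59 + -5.23*i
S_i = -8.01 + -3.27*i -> [-8.01, -11.28, -14.55, -17.82, -21.09]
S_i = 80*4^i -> [80, 320, 1280, 5120, 20480]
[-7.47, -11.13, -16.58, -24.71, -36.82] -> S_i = -7.47*1.49^i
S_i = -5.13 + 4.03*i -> [-5.13, -1.1, 2.93, 6.96, 10.99]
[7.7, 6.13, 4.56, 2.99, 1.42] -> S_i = 7.70 + -1.57*i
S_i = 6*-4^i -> [6, -24, 96, -384, 1536]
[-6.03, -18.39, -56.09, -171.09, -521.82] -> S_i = -6.03*3.05^i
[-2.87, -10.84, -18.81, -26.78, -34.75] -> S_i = -2.87 + -7.97*i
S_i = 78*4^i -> [78, 312, 1248, 4992, 19968]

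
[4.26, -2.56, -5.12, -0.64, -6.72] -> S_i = Random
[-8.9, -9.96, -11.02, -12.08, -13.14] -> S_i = -8.90 + -1.06*i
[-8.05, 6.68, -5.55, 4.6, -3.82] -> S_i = -8.05*(-0.83)^i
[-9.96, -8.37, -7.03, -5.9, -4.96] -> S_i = -9.96*0.84^i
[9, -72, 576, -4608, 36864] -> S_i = 9*-8^i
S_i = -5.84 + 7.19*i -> [-5.84, 1.35, 8.54, 15.73, 22.92]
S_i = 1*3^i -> [1, 3, 9, 27, 81]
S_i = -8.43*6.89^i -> [-8.43, -58.08, -400.19, -2757.31, -18997.85]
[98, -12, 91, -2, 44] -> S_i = Random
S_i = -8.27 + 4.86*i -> [-8.27, -3.41, 1.45, 6.31, 11.17]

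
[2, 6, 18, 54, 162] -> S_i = 2*3^i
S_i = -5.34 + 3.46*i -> [-5.34, -1.88, 1.58, 5.04, 8.5]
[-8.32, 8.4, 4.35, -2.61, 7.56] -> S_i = Random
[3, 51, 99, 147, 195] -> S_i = 3 + 48*i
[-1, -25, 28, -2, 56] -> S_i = Random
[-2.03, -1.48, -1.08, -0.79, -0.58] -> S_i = -2.03*0.73^i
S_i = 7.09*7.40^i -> [7.09, 52.47, 388.25, 2873.04, 21260.48]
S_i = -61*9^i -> [-61, -549, -4941, -44469, -400221]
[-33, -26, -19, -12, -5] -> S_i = -33 + 7*i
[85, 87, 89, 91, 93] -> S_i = 85 + 2*i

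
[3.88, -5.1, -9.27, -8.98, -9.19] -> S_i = Random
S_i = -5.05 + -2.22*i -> [-5.05, -7.27, -9.49, -11.71, -13.93]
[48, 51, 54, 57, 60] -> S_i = 48 + 3*i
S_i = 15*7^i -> [15, 105, 735, 5145, 36015]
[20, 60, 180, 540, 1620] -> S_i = 20*3^i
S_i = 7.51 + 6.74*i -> [7.51, 14.25, 20.99, 27.73, 34.47]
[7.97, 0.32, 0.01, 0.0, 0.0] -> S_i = 7.97*0.04^i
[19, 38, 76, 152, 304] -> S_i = 19*2^i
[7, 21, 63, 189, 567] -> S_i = 7*3^i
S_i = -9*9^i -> [-9, -81, -729, -6561, -59049]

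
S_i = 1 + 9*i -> [1, 10, 19, 28, 37]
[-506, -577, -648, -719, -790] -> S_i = -506 + -71*i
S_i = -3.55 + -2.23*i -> [-3.55, -5.78, -8.01, -10.24, -12.47]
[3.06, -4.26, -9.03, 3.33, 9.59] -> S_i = Random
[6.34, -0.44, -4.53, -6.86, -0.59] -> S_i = Random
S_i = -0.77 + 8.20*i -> [-0.77, 7.43, 15.63, 23.83, 32.03]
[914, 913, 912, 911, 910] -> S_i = 914 + -1*i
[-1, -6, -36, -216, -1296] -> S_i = -1*6^i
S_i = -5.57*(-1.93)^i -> [-5.57, 10.75, -20.75, 40.04, -77.28]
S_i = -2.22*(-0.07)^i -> [-2.22, 0.16, -0.01, 0.0, -0.0]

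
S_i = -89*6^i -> [-89, -534, -3204, -19224, -115344]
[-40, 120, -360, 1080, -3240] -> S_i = -40*-3^i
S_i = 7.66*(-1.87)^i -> [7.66, -14.32, 26.79, -50.09, 93.67]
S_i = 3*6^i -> [3, 18, 108, 648, 3888]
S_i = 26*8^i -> [26, 208, 1664, 13312, 106496]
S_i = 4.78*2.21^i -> [4.78, 10.56, 23.35, 51.59, 114.02]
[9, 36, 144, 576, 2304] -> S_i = 9*4^i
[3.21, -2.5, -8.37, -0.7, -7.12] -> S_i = Random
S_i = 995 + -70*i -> [995, 925, 855, 785, 715]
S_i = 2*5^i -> [2, 10, 50, 250, 1250]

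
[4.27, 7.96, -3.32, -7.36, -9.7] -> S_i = Random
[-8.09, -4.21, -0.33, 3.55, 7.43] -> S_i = -8.09 + 3.88*i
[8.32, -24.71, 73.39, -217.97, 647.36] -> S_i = 8.32*(-2.97)^i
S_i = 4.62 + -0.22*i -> [4.62, 4.4, 4.18, 3.96, 3.74]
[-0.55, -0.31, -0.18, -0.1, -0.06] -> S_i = -0.55*0.57^i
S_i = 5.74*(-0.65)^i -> [5.74, -3.73, 2.43, -1.58, 1.02]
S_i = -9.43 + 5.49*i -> [-9.43, -3.94, 1.55, 7.04, 12.53]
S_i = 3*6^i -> [3, 18, 108, 648, 3888]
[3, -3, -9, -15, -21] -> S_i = 3 + -6*i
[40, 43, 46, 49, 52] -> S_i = 40 + 3*i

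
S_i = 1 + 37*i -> [1, 38, 75, 112, 149]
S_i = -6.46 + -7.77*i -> [-6.46, -14.23, -22.0, -29.77, -37.54]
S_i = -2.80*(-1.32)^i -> [-2.8, 3.7, -4.88, 6.44, -8.5]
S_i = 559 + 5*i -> [559, 564, 569, 574, 579]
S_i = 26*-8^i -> [26, -208, 1664, -13312, 106496]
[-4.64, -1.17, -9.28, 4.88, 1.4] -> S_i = Random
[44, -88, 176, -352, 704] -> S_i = 44*-2^i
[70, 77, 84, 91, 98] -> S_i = 70 + 7*i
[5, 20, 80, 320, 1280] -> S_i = 5*4^i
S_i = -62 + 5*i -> [-62, -57, -52, -47, -42]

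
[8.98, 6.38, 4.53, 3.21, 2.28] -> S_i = 8.98*0.71^i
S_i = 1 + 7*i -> [1, 8, 15, 22, 29]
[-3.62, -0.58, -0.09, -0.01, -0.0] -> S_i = -3.62*0.16^i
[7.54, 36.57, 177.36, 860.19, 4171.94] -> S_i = 7.54*4.85^i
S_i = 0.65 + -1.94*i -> [0.65, -1.29, -3.23, -5.17, -7.11]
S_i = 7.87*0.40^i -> [7.87, 3.15, 1.26, 0.5, 0.2]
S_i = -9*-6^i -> [-9, 54, -324, 1944, -11664]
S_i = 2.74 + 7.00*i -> [2.74, 9.74, 16.74, 23.74, 30.74]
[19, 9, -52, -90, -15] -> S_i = Random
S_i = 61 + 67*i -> [61, 128, 195, 262, 329]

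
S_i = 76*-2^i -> [76, -152, 304, -608, 1216]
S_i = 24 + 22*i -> [24, 46, 68, 90, 112]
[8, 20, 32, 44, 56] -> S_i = 8 + 12*i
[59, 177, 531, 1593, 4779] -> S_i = 59*3^i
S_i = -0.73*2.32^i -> [-0.73, -1.69, -3.93, -9.12, -21.15]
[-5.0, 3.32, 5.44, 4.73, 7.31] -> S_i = Random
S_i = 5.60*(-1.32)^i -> [5.6, -7.39, 9.76, -12.88, 17.0]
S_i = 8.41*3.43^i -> [8.41, 28.85, 98.94, 339.37, 1164.05]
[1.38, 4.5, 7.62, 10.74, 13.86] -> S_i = 1.38 + 3.12*i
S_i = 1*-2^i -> [1, -2, 4, -8, 16]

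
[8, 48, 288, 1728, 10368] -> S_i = 8*6^i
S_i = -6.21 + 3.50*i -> [-6.21, -2.71, 0.79, 4.29, 7.79]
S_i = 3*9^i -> [3, 27, 243, 2187, 19683]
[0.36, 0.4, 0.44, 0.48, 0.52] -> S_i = 0.36 + 0.04*i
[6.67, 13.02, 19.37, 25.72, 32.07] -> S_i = 6.67 + 6.35*i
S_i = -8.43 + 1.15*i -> [-8.43, -7.28, -6.13, -4.98, -3.83]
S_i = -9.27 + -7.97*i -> [-9.27, -17.24, -25.21, -33.18, -41.15]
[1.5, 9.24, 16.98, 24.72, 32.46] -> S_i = 1.50 + 7.74*i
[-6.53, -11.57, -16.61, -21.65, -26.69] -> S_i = -6.53 + -5.04*i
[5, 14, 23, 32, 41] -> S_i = 5 + 9*i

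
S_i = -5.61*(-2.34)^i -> [-5.61, 13.13, -30.72, 71.88, -168.2]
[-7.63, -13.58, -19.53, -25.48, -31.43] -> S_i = -7.63 + -5.95*i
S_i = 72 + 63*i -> [72, 135, 198, 261, 324]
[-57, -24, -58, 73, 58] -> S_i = Random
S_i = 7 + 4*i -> [7, 11, 15, 19, 23]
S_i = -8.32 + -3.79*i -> [-8.32, -12.11, -15.9, -19.69, -23.48]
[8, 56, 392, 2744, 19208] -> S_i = 8*7^i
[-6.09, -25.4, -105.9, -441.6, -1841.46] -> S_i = -6.09*4.17^i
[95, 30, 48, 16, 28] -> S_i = Random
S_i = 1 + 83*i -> [1, 84, 167, 250, 333]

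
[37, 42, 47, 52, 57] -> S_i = 37 + 5*i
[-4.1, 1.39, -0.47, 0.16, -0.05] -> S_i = -4.10*(-0.34)^i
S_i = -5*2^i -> [-5, -10, -20, -40, -80]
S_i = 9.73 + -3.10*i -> [9.73, 6.63, 3.53, 0.43, -2.67]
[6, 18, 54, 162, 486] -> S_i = 6*3^i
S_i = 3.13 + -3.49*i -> [3.13, -0.36, -3.85, -7.34, -10.83]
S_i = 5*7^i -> [5, 35, 245, 1715, 12005]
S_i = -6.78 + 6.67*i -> [-6.78, -0.11, 6.56, 13.23, 19.9]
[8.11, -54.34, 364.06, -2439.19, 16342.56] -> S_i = 8.11*(-6.70)^i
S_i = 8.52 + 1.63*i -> [8.52, 10.15, 11.78, 13.41, 15.04]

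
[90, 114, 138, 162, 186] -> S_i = 90 + 24*i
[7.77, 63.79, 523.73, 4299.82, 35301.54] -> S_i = 7.77*8.21^i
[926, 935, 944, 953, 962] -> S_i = 926 + 9*i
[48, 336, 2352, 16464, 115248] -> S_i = 48*7^i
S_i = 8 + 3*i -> [8, 11, 14, 17, 20]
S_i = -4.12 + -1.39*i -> [-4.12, -5.51, -6.9, -8.29, -9.68]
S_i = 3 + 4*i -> [3, 7, 11, 15, 19]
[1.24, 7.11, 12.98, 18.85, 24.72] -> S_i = 1.24 + 5.87*i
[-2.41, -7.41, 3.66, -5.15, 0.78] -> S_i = Random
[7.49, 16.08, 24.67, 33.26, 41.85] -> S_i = 7.49 + 8.59*i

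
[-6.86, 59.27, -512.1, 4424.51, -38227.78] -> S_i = -6.86*(-8.64)^i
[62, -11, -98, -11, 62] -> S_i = Random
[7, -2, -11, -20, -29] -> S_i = 7 + -9*i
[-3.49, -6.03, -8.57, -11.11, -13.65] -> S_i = -3.49 + -2.54*i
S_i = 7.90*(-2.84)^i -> [7.9, -22.44, 63.72, -180.96, 513.93]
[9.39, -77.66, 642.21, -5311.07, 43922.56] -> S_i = 9.39*(-8.27)^i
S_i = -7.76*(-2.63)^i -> [-7.76, 20.41, -53.68, 141.17, -371.27]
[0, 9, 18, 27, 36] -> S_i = 0 + 9*i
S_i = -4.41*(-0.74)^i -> [-4.41, 3.26, -2.41, 1.79, -1.32]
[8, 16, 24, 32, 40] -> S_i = 8 + 8*i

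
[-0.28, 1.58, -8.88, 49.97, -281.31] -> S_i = -0.28*(-5.63)^i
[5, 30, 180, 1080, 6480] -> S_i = 5*6^i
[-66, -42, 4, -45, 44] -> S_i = Random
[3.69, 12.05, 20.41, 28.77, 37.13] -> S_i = 3.69 + 8.36*i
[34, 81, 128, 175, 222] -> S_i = 34 + 47*i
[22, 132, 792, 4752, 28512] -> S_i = 22*6^i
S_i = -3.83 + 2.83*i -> [-3.83, -1.0, 1.83, 4.66, 7.49]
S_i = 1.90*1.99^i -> [1.9, 3.78, 7.52, 14.97, 29.8]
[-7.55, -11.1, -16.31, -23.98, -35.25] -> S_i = -7.55*1.47^i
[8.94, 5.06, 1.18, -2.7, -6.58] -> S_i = 8.94 + -3.88*i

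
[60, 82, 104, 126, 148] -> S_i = 60 + 22*i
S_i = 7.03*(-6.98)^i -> [7.03, -49.07, 342.5, -2390.68, 16686.95]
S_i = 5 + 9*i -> [5, 14, 23, 32, 41]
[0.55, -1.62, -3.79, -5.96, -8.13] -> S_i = 0.55 + -2.17*i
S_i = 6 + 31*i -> [6, 37, 68, 99, 130]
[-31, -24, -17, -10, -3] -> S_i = -31 + 7*i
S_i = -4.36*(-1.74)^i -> [-4.36, 7.59, -13.2, 22.97, -39.97]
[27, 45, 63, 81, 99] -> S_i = 27 + 18*i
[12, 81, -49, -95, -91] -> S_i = Random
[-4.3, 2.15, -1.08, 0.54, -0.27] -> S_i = -4.30*(-0.50)^i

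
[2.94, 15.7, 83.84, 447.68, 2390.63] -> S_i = 2.94*5.34^i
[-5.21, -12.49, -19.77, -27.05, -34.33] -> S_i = -5.21 + -7.28*i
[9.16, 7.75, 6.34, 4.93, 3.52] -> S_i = 9.16 + -1.41*i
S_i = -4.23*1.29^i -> [-4.23, -5.46, -7.04, -9.08, -11.71]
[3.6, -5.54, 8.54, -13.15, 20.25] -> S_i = 3.60*(-1.54)^i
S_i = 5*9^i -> [5, 45, 405, 3645, 32805]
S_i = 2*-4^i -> [2, -8, 32, -128, 512]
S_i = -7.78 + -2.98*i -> [-7.78, -10.76, -13.74, -16.72, -19.7]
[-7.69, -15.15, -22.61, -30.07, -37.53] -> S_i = -7.69 + -7.46*i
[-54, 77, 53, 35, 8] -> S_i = Random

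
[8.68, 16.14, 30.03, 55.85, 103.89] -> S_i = 8.68*1.86^i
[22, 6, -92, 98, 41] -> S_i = Random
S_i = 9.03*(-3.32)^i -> [9.03, -29.98, 99.53, -330.45, 1097.08]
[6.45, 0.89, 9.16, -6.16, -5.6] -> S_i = Random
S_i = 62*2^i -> [62, 124, 248, 496, 992]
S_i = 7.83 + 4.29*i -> [7.83, 12.12, 16.41, 20.7, 24.99]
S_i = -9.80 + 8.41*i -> [-9.8, -1.39, 7.02, 15.43, 23.84]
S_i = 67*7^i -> [67, 469, 3283, 22981, 160867]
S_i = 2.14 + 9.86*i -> [2.14, 12.0, 21.86, 31.72, 41.58]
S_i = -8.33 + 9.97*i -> [-8.33, 1.64, 11.61, 21.58, 31.55]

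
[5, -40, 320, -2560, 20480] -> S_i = 5*-8^i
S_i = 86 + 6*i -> [86, 92, 98, 104, 110]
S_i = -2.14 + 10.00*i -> [-2.14, 7.86, 17.86, 27.86, 37.86]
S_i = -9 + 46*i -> [-9, 37, 83, 129, 175]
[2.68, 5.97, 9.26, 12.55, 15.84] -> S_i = 2.68 + 3.29*i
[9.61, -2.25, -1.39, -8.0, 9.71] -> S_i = Random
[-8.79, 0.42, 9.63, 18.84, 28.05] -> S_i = -8.79 + 9.21*i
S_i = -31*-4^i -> [-31, 124, -496, 1984, -7936]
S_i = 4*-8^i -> [4, -32, 256, -2048, 16384]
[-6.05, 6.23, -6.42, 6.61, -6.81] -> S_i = -6.05*(-1.03)^i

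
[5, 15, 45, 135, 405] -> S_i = 5*3^i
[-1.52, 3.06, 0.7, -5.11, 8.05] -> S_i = Random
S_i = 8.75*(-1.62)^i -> [8.75, -14.18, 22.96, -37.2, 60.27]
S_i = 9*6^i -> [9, 54, 324, 1944, 11664]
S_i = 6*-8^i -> [6, -48, 384, -3072, 24576]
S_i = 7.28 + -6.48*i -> [7.28, 0.8, -5.68, -12.16, -18.64]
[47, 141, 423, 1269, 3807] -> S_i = 47*3^i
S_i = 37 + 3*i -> [37, 40, 43, 46, 49]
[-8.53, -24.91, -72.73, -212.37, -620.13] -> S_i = -8.53*2.92^i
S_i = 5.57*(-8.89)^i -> [5.57, -49.52, 440.21, -3913.46, 34790.63]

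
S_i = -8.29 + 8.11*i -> [-8.29, -0.18, 7.93, 16.04, 24.15]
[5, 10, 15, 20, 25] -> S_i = 5 + 5*i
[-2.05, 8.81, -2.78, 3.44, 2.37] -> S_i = Random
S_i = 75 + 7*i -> [75, 82, 89, 96, 103]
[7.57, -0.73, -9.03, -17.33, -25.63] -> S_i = 7.57 + -8.30*i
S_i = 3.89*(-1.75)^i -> [3.89, -6.81, 11.91, -20.85, 36.48]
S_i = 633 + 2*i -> [633, 635, 637, 639, 641]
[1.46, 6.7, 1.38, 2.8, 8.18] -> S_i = Random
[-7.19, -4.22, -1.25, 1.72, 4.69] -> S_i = -7.19 + 2.97*i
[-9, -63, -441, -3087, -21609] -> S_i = -9*7^i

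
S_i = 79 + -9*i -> [79, 70, 61, 52, 43]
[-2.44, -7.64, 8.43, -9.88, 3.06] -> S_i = Random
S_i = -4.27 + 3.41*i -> [-4.27, -0.86, 2.55, 5.96, 9.37]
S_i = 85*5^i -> [85, 425, 2125, 10625, 53125]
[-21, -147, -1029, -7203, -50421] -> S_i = -21*7^i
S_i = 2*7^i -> [2, 14, 98, 686, 4802]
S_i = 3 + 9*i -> [3, 12, 21, 30, 39]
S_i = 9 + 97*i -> [9, 106, 203, 300, 397]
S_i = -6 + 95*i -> [-6, 89, 184, 279, 374]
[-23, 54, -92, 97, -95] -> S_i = Random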